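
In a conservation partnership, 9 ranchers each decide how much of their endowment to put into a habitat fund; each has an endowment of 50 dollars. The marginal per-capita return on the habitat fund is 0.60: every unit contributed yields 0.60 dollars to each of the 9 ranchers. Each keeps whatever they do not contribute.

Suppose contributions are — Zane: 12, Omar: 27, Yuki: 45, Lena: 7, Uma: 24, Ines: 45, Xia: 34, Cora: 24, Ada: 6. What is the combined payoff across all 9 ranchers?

Total contributed: 12 + 27 + 45 + 7 + 24 + 45 + 34 + 24 + 6 = 224; total kept: 9 × 50 − 224 = 226.
The habitat fund pays out 0.60 × 9 × 224 = 1209.60 in aggregate.
Group total = 226 + 1209.60 = 1435.60.

1435.60 dollars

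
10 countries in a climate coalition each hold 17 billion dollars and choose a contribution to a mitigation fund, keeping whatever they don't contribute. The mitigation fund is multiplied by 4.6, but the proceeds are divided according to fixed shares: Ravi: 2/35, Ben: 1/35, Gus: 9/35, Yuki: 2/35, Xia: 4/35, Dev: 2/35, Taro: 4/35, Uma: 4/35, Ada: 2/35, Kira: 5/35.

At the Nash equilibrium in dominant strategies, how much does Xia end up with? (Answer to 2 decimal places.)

25.94 billion dollars

For player j, contributing a unit is worthwhile iff 4.6 × (j's share) ≥ 1, i.e. iff j's share is at least 0.2174.
The only share above 0.2174 is Gus's 9/35, contributing 17; the remaining 9 contribute 0. Total contributed: 17.
Xia keeps 17 and receives 4.6 × 17 × 4/35 = 8.94 from the mitigation fund, for a payoff of 25.94.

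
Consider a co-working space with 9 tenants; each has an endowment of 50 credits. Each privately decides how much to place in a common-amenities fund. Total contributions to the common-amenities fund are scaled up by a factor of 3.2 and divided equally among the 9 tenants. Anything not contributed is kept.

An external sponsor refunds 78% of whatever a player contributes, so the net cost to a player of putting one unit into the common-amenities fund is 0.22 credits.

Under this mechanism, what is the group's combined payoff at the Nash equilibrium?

1791.00 credits

The effective private return per unit is now (3.2/9) / 0.22 = 1.6162 > 1, so every player's dominant strategy flips to full contribution.
So the Nash equilibrium is full contribution by all 9; the group earns 9 × (50 × 0.78 + 3.2 × 50) = 1791.00.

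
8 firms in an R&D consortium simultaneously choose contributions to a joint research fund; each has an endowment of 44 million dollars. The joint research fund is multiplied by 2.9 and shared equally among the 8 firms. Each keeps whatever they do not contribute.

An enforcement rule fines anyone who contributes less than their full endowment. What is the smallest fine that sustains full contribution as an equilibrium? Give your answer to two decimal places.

28.05 million dollars

Given the others contribute fully, the best deviation is to contribute 0 (any partial contribution still incurs the fine and gives up units whose private return 0.3625 is below 1).
Deviating from 44 to 0 saves 44 million dollars but forfeits the deviator's share of the drop in the joint research fund: 2.9/8 × 44 = 15.95.
So the deviation gain is 44 − 15.95 = 28.05, and the fine must be at least 28.05 million dollars to wipe it out.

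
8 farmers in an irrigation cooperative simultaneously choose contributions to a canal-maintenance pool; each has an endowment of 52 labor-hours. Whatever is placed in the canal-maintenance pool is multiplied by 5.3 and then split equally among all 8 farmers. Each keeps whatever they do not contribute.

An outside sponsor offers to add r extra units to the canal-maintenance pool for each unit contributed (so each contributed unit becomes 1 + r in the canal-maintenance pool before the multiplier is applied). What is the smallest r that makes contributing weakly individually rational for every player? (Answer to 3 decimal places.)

With matching at rate r, one contributed unit becomes (1 + r) in the canal-maintenance pool and returns 5.3 × (1 + r) / 8 to the contributor.
Setting this equal to 1: 1 + r = 8/5.3 = 1.5094.
So the minimum matching rate is r = 1.5094 − 1 = 0.509.

0.509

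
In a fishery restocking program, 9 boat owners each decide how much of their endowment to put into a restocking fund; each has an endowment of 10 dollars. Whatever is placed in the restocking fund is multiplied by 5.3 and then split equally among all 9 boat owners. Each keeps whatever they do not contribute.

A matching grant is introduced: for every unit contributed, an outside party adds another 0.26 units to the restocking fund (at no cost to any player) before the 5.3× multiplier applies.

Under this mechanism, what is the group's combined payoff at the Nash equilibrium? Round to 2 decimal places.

90.00 dollars

With the mechanism, a contributed unit returns 5.3 × 1.26 / 9 = 0.7420 per unit of net cost — still below 1 — so contributing 0 remains dominant for every player.
Everyone keeps their endowment and the group total is 9 × 10 = 90.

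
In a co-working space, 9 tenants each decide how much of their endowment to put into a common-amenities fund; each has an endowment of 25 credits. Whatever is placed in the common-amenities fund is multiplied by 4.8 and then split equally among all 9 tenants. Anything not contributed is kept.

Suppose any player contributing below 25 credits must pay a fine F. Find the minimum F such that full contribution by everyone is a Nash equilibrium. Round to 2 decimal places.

Given the others contribute fully, the best deviation is to contribute 0 (any partial contribution still incurs the fine and gives up units whose private return 0.5333 is below 1).
Deviating from 25 to 0 saves 25 credits but forfeits the deviator's share of the drop in the common-amenities fund: 4.8/9 × 25 = 13.33.
So the deviation gain is 25 − 13.33 = 11.67, and the fine must be at least 11.67 credits to wipe it out.

11.67 credits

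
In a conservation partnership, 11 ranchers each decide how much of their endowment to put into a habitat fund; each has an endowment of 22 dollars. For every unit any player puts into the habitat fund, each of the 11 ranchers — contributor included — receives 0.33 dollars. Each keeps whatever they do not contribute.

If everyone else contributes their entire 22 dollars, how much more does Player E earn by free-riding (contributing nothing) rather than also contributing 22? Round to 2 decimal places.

Switching from a contribution of 22 to 0 lets Player E keep an extra 22 dollars, but lowers the habitat fund by 22, which costs Player E their own share of that drop: 0.33 × 22 = 7.26.
Net gain = 22 − 7.26 = 14.74. The private return per contributed unit (0.33) is below 1, so free-riding is indeed the best response regardless of what the others do.

14.74 dollars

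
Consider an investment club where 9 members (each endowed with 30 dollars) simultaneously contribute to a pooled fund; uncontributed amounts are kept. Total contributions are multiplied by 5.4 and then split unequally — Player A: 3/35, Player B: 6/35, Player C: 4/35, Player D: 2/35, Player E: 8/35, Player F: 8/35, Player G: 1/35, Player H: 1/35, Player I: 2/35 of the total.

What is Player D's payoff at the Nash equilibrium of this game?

For player j, contributing a unit is worthwhile iff 5.4 × (j's share) ≥ 1, i.e. iff j's share is at least 0.1852.
The shares above 0.1852 belong to Player E and Player F, contributing 30 each; the remaining 7 contribute 0. Total contributed: 60.
Player D keeps 30 and receives 5.4 × 60 × 2/35 = 18.51 from the pooled fund, for a payoff of 48.51.

48.51 dollars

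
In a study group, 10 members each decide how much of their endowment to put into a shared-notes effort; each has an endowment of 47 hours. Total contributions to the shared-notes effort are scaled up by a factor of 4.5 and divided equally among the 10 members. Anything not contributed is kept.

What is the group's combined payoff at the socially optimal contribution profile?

Each contributed unit returns 4.500 to the group as a whole (0.4500 to each of 10 players), which exceeds 1, so the social optimum is full contribution: group total = 4.500 × 470 = 2115.00.

2115.00 hours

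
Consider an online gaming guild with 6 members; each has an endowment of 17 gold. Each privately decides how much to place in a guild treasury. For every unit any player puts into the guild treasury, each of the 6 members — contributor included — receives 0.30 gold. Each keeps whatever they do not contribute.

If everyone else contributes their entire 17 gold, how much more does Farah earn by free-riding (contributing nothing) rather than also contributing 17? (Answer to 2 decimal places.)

11.90 gold

Switching from a contribution of 17 to 0 lets Farah keep an extra 17 gold, but lowers the guild treasury by 17, which costs Farah their own share of that drop: 0.30 × 17 = 5.10.
Net gain = 17 − 5.10 = 11.90. The private return per contributed unit (0.30) is below 1, so free-riding is indeed the best response regardless of what the others do.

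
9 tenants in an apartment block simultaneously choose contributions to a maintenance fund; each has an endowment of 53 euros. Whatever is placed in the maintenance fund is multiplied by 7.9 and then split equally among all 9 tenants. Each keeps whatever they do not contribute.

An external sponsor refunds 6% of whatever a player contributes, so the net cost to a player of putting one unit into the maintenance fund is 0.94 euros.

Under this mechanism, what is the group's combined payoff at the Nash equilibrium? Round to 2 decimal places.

477.00 euros

The effective private return is (7.9/9) / 0.94 = 0.9338, which is still under 1, so the mechanism doesn't change anyone's dominant strategy: zero contribution.
Everyone keeps their endowment and the group total is 9 × 53 = 477.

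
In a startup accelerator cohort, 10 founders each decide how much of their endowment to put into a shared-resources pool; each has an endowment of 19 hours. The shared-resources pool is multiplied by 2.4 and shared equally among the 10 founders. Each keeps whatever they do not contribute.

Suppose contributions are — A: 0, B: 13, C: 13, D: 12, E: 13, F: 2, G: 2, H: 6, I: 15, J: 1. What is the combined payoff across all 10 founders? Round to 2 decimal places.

297.80 hours

Total contributed: 0 + 13 + 13 + 12 + 13 + 2 + 2 + 6 + 15 + 1 = 77; total kept: 10 × 19 − 77 = 113.
The shared-resources pool pays out 2.4 × 77 = 184.80 in aggregate.
Group total = 113 + 184.80 = 297.80.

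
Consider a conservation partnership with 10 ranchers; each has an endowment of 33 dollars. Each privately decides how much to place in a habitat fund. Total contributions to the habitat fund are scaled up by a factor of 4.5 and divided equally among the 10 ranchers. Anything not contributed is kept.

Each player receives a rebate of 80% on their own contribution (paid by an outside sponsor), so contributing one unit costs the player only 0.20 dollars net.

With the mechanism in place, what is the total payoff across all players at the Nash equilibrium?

1749.00 dollars

The effective private return per unit is now (4.5/10) / 0.20 = 2.2500 > 1, so every player's dominant strategy flips to full contribution.
So the Nash equilibrium is full contribution by all 10; the group earns 10 × (33 × 0.80 + 4.5 × 33) = 1749.00.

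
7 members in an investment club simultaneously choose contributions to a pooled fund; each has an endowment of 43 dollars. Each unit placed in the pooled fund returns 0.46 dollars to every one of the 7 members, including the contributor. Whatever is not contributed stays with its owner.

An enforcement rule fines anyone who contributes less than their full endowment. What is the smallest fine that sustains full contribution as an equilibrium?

Given the others contribute fully, the best deviation is to contribute 0 (any partial contribution still incurs the fine and gives up units whose private return 0.46 is below 1).
Deviating from 43 to 0 saves 43 dollars but forfeits the deviator's share of the drop in the pooled fund: 0.46 × 43 = 19.78.
So the deviation gain is 43 − 19.78 = 23.22, and the fine must be at least 23.22 dollars to wipe it out.

23.22 dollars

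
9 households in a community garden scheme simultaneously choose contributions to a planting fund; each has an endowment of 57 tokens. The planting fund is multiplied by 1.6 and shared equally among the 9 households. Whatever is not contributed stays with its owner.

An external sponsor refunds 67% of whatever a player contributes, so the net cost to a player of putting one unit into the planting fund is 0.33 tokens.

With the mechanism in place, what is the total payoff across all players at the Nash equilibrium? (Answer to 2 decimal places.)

Even with the mechanism, each unit contributed returns only (1.6/9) / 0.33 = 0.5387 per unit of net cost, so contributing nothing is still dominant.
Everyone keeps their endowment and the group total is 9 × 57 = 513.

513.00 tokens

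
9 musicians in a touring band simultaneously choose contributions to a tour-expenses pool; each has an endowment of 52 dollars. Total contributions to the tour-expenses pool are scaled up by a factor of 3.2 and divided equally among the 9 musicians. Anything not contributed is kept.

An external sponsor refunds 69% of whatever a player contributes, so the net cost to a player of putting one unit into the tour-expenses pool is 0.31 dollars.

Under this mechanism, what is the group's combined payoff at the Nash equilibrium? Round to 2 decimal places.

Under the mechanism each unit contributed yields (3.2/9) / 0.31 = 1.1470 back to its contributor per unit of net cost, which exceeds 1, making full contribution the dominant choice for everyone.
So the Nash equilibrium is full contribution by all 9; the group earns 9 × (52 × 0.69 + 3.2 × 52) = 1820.52.

1820.52 dollars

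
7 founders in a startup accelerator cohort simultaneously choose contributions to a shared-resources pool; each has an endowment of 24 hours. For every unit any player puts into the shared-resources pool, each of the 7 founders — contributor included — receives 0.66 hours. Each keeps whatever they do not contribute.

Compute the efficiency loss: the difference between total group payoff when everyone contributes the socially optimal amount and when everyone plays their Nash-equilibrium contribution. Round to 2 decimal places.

608.16 hours

The private return per contributed unit is 0.66 < 1, so contributing 0 is dominant for every player. At the Nash equilibrium everyone keeps their 24, and the group total is 7 × 24 = 168.
Each contributed unit returns 4.620 to the group as a whole (0.66 to each of 7 players), which exceeds 1, so the social optimum is full contribution: group total = 4.620 × 168 = 776.16.
Efficiency loss = 776.16 − 168 = 608.16.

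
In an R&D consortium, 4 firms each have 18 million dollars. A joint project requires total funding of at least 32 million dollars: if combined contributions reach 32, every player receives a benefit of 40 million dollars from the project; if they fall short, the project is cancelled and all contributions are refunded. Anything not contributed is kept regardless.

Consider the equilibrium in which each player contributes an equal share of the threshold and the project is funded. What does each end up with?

Equal share of the threshold: 32/4 = 8.
At this profile no one gains by cutting their contribution: any cut drops the total below 32, the project is cancelled, contributions are refunded, and the deviator ends with 18, which is less than 18 − 8 + 40 = 50. Contributing more than 8 just wastes the excess. So contributing exactly 8 is a best response.
Each player's payoff: 18 − 8 + 40 = 50.

50 million dollars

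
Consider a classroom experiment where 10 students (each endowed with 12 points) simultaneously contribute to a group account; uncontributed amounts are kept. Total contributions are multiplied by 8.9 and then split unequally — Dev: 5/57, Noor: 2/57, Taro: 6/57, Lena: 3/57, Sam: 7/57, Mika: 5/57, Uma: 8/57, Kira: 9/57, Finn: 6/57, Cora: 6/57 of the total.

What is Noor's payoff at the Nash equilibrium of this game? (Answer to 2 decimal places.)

23.24 points

A player with share s gets back 8.9·s per unit contributed, so full contribution is dominant for anyone with s > 1/8.9 = 0.1124 and zero contribution is dominant for anyone below.
The shares above 0.1124 belong to Sam, Uma and Kira, contributing 12 each; the remaining 7 contribute 0. Total contributed: 36.
Noor keeps 12 and receives 8.9 × 36 × 2/57 = 11.24 from the group account, for a payoff of 23.24.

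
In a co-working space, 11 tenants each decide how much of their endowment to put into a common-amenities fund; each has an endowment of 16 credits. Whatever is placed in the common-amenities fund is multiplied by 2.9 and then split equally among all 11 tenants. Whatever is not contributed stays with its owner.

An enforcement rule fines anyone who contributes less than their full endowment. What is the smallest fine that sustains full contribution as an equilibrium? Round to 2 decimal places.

Given the others contribute fully, the best deviation is to contribute 0 (any partial contribution still incurs the fine and gives up units whose private return 0.2636 is below 1).
Deviating from 16 to 0 saves 16 credits but forfeits the deviator's share of the drop in the common-amenities fund: 2.9/11 × 16 = 4.22.
So the deviation gain is 16 − 4.22 = 11.78, and the fine must be at least 11.78 credits to wipe it out.

11.78 credits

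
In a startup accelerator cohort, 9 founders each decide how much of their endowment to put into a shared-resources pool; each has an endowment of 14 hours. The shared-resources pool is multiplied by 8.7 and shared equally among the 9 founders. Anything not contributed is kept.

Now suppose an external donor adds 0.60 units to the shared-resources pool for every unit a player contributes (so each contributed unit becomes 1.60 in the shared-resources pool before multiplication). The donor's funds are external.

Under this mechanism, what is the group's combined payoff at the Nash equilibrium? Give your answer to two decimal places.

With the mechanism, a contributed unit returns 8.7 × 1.60 / 9 = 1.5467 per unit of net cost to the contributor — now above 1 — so contributing fully is weakly dominant for every player.
At the Nash equilibrium everyone contributes 14. Group total payoff = 8.7 × 1.60 × 126 = 1753.92.

1753.92 hours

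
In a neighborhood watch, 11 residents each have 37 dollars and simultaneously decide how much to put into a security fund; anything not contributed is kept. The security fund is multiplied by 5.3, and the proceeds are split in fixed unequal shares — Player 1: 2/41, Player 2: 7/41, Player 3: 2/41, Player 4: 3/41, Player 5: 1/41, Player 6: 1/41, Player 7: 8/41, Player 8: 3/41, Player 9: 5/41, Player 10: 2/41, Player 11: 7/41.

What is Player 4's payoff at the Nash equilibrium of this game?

51.35 dollars

A player with share s gets back 5.3·s per unit contributed, so full contribution is dominant for anyone with s > 1/5.3 = 0.1887 and zero contribution is dominant for anyone below.
Only Player 7 (8/41) clears that bar, contributing 37; the remaining 10 contribute 0. Total contributed: 37.
Player 4 keeps 37 and receives 5.3 × 37 × 3/41 = 14.35 from the security fund, for a payoff of 51.35.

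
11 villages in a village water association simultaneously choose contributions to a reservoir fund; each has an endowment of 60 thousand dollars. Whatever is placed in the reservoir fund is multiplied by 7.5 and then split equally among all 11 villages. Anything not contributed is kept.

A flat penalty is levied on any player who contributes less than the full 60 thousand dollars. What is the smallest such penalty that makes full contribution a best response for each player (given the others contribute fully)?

19.09 thousand dollars

Given the others contribute fully, the best deviation is to contribute 0 (any partial contribution still incurs the fine and gives up units whose private return 0.6818 is below 1).
Deviating from 60 to 0 saves 60 thousand dollars but forfeits the deviator's share of the drop in the reservoir fund: 7.5/11 × 60 = 40.91.
So the deviation gain is 60 − 40.91 = 19.09, and the fine must be at least 19.09 thousand dollars to wipe it out.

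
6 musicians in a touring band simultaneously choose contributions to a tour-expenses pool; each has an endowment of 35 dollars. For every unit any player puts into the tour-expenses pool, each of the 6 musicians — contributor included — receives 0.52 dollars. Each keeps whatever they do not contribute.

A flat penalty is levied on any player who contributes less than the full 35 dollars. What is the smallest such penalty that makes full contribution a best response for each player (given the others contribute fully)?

16.80 dollars

Given the others contribute fully, the best deviation is to contribute 0 (any partial contribution still incurs the fine and gives up units whose private return 0.52 is below 1).
Deviating from 35 to 0 saves 35 dollars but forfeits the deviator's share of the drop in the tour-expenses pool: 0.52 × 35 = 18.20.
So the deviation gain is 35 − 18.20 = 16.80, and the fine must be at least 16.80 dollars to wipe it out.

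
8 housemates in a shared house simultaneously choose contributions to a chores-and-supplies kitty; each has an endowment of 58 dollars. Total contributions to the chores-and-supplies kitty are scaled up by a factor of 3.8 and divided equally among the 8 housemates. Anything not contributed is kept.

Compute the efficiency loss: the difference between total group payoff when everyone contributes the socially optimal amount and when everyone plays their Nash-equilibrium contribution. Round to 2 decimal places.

Each contributed unit returns 3.8/8 = 0.4750 to its contributor — below 1 — so contributing 0 is dominant for every player. At the Nash equilibrium everyone keeps their 58, and the group total is 8 × 58 = 464.
Each contributed unit returns 3.800 to the group as a whole (0.4750 to each of 8 players), which exceeds 1, so the social optimum is full contribution: group total = 3.800 × 464 = 1763.20.
Efficiency loss = 1763.20 − 464 = 1299.20.

1299.20 dollars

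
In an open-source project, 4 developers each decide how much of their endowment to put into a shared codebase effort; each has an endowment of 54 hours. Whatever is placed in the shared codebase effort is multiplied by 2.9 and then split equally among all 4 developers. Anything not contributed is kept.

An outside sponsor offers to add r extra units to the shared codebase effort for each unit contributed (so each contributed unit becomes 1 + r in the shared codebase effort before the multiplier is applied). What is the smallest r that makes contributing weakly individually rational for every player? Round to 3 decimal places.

With matching at rate r, one contributed unit becomes (1 + r) in the shared codebase effort and returns 2.9 × (1 + r) / 4 to the contributor.
Setting this equal to 1: 1 + r = 4/2.9 = 1.3793.
So the minimum matching rate is r = 1.3793 − 1 = 0.379.

0.379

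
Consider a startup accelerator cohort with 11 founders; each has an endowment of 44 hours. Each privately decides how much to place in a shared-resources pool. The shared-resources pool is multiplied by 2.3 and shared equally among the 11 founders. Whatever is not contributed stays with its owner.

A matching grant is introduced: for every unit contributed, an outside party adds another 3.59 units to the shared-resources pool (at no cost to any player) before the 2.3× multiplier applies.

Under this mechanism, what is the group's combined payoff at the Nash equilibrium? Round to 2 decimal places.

484.00 hours

Even with the mechanism, each unit contributed returns only 2.3 × 4.59 / 11 = 0.9597 per unit of net cost, so contributing nothing is still dominant.
Everyone keeps their endowment and the group total is 11 × 44 = 484.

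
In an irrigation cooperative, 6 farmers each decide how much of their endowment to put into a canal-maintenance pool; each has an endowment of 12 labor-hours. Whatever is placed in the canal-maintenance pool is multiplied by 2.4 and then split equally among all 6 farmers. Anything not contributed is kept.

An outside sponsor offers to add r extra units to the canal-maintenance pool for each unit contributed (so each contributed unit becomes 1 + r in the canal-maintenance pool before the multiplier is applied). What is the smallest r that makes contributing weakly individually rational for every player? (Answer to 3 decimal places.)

1.500

With matching at rate r, one contributed unit becomes (1 + r) in the canal-maintenance pool and returns 2.4 × (1 + r) / 6 to the contributor.
Setting this equal to 1: 1 + r = 6/2.4 = 2.5000.
So the minimum matching rate is r = 2.5000 − 1 = 1.500.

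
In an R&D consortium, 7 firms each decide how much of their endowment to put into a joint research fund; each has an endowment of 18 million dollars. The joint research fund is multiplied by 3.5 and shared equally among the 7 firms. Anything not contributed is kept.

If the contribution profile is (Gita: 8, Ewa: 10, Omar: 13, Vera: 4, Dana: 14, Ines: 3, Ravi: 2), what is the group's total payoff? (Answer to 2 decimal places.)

Total contributed: 8 + 10 + 13 + 4 + 14 + 3 + 2 = 54; total kept: 7 × 18 − 54 = 72.
The joint research fund pays out 3.5 × 54 = 189.00 in aggregate.
Group total = 72 + 189.00 = 261.00.

261.00 million dollars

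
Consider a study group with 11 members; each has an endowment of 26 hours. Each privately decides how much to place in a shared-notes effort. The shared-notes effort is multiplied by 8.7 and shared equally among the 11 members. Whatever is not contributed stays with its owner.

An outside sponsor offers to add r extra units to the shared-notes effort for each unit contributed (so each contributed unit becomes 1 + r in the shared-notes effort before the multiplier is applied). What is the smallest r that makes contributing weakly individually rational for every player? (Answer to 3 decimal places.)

With matching at rate r, one contributed unit becomes (1 + r) in the shared-notes effort and returns 8.7 × (1 + r) / 11 to the contributor.
Setting this equal to 1: 1 + r = 11/8.7 = 1.2644.
So the minimum matching rate is r = 1.2644 − 1 = 0.264.

0.264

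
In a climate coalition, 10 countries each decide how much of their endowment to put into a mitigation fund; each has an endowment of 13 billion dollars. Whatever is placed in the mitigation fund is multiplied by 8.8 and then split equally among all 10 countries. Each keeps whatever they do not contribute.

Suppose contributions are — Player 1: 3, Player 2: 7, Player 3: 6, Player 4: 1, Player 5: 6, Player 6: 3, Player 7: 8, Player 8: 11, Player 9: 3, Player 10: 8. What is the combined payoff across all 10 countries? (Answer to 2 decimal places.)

Total contributed: 3 + 7 + 6 + 1 + 6 + 3 + 8 + 11 + 3 + 8 = 56; total kept: 10 × 13 − 56 = 74.
The mitigation fund pays out 8.8 × 56 = 492.80 in aggregate.
Group total = 74 + 492.80 = 566.80.

566.80 billion dollars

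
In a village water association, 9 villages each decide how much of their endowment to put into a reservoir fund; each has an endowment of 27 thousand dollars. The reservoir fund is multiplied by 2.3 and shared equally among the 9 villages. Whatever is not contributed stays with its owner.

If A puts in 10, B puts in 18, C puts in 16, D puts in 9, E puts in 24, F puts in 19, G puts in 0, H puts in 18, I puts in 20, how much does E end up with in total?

37.24 thousand dollars

Total contributed: 10 + 18 + 16 + 9 + 24 + 19 + 0 + 18 + 20 = 134.
Each receives 2.3 × 134 / 9 = 34.24 from the reservoir fund.
E keeps 27 − 24 = 3, so E's payoff is 3 + 34.24 = 37.24.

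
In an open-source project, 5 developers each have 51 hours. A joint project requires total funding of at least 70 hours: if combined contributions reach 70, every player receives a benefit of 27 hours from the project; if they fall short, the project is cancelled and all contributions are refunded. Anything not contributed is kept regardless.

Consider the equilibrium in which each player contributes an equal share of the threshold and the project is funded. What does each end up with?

Equal share of the threshold: 70/5 = 14.
At this profile no one gains by cutting their contribution: any cut drops the total below 70, the project is cancelled, contributions are refunded, and the deviator ends with 51, which is less than 51 − 14 + 27 = 64. Contributing more than 14 just wastes the excess. So contributing exactly 14 is a best response.
Each player's payoff: 51 − 14 + 27 = 64.

64 hours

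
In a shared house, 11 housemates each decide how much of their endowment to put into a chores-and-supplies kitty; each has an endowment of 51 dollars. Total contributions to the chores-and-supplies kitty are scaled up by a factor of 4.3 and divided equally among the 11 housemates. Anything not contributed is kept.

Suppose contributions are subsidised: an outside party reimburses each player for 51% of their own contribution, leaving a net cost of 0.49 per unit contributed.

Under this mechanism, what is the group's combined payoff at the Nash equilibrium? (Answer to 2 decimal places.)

With the mechanism, a contributed unit returns (4.3/11) / 0.49 = 0.7978 per unit of net cost — still below 1 — so contributing 0 remains dominant for every player.
At the Nash equilibrium no one contributes; group total payoff = 11 × 51 = 561.

561.00 dollars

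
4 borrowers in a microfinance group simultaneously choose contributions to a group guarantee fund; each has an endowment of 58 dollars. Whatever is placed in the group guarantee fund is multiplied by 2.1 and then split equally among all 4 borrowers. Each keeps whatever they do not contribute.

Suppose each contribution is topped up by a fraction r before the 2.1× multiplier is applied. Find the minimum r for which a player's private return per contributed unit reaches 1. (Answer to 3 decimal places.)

0.905

With matching at rate r, one contributed unit becomes (1 + r) in the group guarantee fund and returns 2.1 × (1 + r) / 4 to the contributor.
Setting this equal to 1: 1 + r = 4/2.1 = 1.9048.
So the minimum matching rate is r = 1.9048 − 1 = 0.905.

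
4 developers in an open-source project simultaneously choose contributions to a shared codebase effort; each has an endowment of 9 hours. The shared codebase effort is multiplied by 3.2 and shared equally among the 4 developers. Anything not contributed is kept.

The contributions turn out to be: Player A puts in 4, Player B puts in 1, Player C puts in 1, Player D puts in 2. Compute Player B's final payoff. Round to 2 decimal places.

Total contributed: 4 + 1 + 1 + 2 = 8.
Each receives 3.2 × 8 / 4 = 6.40 from the shared codebase effort.
Player B keeps 9 − 1 = 8, so Player B's payoff is 8 + 6.40 = 14.40.

14.40 hours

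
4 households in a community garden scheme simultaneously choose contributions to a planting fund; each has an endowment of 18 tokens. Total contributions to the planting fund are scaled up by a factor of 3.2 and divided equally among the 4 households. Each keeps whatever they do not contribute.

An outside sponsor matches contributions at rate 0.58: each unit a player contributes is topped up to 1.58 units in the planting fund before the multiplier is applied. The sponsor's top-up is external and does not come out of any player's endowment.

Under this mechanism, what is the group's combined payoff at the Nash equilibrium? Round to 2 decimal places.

The effective private return per unit is now 3.2 × 1.58 / 4 = 1.2640 > 1, so every player's dominant strategy flips to full contribution.
At the Nash equilibrium everyone contributes 18. Group total payoff = 3.2 × 1.58 × 72 = 364.03.

364.03 tokens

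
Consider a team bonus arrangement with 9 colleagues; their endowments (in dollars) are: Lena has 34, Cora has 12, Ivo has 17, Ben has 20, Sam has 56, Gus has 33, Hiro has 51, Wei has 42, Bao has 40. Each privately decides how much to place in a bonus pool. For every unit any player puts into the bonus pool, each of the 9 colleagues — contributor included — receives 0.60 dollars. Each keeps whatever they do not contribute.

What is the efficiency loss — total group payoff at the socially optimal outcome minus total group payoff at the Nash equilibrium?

1342.00 dollars

The private return per contributed unit is 0.60 < 1 for everyone, so the Nash equilibrium is zero contribution and the group total is Σ E_j = 34 + 12 + 17 + 20 + 56 + 33 + 51 + 42 + 40 = 305.
Each contributed unit returns 5.400 to the group, so the social optimum is full contribution by everyone: group total = 5.400 × 305 = 1647.00.
Efficiency loss = (5.400 − 1) × 305 = 1342.00.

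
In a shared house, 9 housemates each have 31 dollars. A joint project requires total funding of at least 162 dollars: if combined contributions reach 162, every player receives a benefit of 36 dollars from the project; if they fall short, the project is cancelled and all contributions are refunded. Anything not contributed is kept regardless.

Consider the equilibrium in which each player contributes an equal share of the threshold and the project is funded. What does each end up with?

Equal share of the threshold: 162/9 = 18.
At this profile no one gains by cutting their contribution: any cut drops the total below 162, the project is cancelled, contributions are refunded, and the deviator ends with 31, which is less than 31 − 18 + 36 = 49. Contributing more than 18 just wastes the excess. So contributing exactly 18 is a best response.
Each player's payoff: 31 − 18 + 36 = 49.

49 dollars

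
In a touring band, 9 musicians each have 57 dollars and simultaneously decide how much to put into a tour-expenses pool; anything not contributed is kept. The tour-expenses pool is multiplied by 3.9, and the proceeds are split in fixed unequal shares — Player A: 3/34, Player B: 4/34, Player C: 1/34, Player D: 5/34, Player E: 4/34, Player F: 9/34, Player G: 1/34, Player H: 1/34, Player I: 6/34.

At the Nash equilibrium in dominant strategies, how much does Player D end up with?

For player j, contributing a unit is worthwhile iff 3.9 × (j's share) ≥ 1, i.e. iff j's share is at least 0.2564.
Player F alone (share 9/34) is above the threshold, contributing 57; the remaining 8 contribute 0. Total contributed: 57.
Player D keeps 57 and receives 3.9 × 57 × 5/34 = 32.69 from the tour-expenses pool, for a payoff of 89.69.

89.69 dollars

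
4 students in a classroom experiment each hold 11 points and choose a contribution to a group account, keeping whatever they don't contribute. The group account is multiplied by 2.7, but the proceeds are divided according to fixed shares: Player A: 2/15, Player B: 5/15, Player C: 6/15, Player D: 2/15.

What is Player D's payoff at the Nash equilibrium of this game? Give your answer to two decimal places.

Player j's private return per contributed unit is 2.7 × (j's share). Contributing is weakly dominant for j when that share is at least 1/2.7 = 0.3704, and contributing 0 is dominant otherwise.
Player C alone (share 6/15) is above the threshold, contributing 11; the remaining 3 contribute 0. Total contributed: 11.
Player D keeps 11 and receives 2.7 × 11 × 2/15 = 3.96 from the group account, for a payoff of 14.96.

14.96 points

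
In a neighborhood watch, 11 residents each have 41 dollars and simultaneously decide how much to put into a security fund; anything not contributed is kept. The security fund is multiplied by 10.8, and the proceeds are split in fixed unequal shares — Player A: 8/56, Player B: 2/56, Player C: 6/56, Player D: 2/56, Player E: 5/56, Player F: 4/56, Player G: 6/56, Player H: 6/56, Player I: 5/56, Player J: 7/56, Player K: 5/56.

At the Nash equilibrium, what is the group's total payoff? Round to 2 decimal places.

2460.00 dollars

For player j, contributing a unit is worthwhile iff 10.8 × (j's share) ≥ 1, i.e. iff j's share is at least 0.0926.
The shares above 0.0926 belong to Player A, Player C, Player G, Player H and Player J, contributing 41 each; the remaining 6 contribute 0. Total contributed: 205.
The security fund pays out 10.8 × 205 = 2214.00 in total (split across the unequal shares, but the aggregate is all that matters for the group sum).
The 6 free-riders keep 41 each, adding 246. Group total = 246 + 2214.00 = 2460.00.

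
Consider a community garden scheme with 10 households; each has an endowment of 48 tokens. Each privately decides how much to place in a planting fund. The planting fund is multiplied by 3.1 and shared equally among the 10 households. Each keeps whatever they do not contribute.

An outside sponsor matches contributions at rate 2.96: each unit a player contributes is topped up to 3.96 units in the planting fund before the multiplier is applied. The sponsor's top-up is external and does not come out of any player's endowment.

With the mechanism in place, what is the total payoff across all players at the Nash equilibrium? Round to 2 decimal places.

5892.48 tokens

Under the mechanism each unit contributed yields 3.1 × 3.96 / 10 = 1.2276 back to its contributor per unit of net cost, which exceeds 1, making full contribution the dominant choice for everyone.
So the Nash equilibrium is full contribution by all 10; the group earns 3.1 × 3.96 × 480 = 5892.48.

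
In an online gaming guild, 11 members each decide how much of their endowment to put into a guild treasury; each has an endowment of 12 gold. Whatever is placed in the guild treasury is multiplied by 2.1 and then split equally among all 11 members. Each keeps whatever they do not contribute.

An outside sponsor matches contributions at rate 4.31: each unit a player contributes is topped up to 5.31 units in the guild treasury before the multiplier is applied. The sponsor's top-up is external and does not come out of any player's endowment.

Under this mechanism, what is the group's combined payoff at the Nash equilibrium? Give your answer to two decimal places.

With the mechanism, a contributed unit returns 2.1 × 5.31 / 11 = 1.0137 per unit of net cost to the contributor — now above 1 — so contributing fully is weakly dominant for every player.
At the Nash equilibrium everyone contributes 12. Group total payoff = 2.1 × 5.31 × 132 = 1471.93.

1471.93 gold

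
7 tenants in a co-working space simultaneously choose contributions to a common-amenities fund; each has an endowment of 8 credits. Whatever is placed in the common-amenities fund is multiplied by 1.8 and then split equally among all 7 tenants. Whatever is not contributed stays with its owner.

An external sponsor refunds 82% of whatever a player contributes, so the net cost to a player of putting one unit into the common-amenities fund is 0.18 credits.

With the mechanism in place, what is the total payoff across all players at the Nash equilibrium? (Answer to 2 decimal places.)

146.72 credits

Under the mechanism each unit contributed yields (1.8/7) / 0.18 = 1.4286 back to its contributor per unit of net cost, which exceeds 1, making full contribution the dominant choice for everyone.
So the Nash equilibrium is full contribution by all 7; the group earns 7 × (8 × 0.82 + 1.8 × 8) = 146.72.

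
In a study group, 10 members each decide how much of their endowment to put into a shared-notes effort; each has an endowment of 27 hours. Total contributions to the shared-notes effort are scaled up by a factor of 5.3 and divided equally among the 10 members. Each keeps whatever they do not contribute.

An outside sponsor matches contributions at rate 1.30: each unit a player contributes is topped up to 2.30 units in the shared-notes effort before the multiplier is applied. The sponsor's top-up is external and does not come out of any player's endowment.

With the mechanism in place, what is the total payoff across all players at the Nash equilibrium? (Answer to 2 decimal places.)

3291.30 hours

The effective private return per unit is now 5.3 × 2.30 / 10 = 1.2190 > 1, so every player's dominant strategy flips to full contribution.
At the Nash equilibrium everyone contributes 27. Group total payoff = 5.3 × 2.30 × 270 = 3291.30.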